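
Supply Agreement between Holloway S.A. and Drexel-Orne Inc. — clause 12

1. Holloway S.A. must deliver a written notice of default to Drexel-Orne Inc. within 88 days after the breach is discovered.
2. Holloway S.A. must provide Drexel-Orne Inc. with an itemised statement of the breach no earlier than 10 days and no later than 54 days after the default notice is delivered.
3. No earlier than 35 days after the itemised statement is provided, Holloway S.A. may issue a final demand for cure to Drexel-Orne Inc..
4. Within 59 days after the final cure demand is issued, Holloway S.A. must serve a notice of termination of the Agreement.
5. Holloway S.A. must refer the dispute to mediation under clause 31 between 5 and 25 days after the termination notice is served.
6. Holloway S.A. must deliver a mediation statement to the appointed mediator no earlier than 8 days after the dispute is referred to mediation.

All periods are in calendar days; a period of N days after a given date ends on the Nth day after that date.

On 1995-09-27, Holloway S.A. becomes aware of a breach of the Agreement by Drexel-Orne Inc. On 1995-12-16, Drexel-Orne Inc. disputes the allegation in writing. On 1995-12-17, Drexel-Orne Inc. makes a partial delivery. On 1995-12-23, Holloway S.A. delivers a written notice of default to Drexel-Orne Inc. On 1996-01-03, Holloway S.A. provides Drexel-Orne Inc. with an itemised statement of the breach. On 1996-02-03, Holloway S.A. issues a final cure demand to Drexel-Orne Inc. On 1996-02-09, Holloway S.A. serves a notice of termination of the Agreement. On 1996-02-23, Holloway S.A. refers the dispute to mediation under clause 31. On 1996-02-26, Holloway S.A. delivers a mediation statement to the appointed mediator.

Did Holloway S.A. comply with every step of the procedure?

No

Step 1: 88 days after 1995-09-27 (when the breach is discovered) is 1995-12-24; done 1995-12-23 — timely.
Step 2: the window is 10–54 days after 1995-12-23 (when the default notice is delivered), so 1996-01-02 through 1996-02-15; done 1996-01-03 — within the window.
Step 3: the earliest permitted date is 35 days after 1996-01-03 (when the itemised statement is provided), i.e. 1996-02-07; acted on 1996-02-03, 4 days prematurely.
No need to go further; step 3 was not satisfied.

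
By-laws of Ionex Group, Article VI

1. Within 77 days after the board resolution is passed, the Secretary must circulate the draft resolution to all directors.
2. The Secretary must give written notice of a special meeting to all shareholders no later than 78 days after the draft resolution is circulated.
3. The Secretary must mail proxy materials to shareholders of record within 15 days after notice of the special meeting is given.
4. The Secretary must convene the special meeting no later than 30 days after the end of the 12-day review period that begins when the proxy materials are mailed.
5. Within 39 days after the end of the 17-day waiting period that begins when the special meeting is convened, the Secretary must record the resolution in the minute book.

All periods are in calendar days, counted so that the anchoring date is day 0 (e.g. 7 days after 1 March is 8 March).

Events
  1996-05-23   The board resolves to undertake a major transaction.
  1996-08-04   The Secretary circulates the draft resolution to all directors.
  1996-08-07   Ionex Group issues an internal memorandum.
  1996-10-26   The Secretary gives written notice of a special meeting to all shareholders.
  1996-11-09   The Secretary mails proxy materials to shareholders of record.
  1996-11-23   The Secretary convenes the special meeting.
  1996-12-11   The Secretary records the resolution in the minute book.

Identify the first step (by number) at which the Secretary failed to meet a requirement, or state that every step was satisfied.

(1) due by 1996-05-23 + 77 days = 1996-08-08; done 1996-08-04 — timely.
(2) due by 1996-08-04 + 78 days = 1996-10-21; not done until 1996-10-26, 5 days after the deadline.
Later steps need not be reached.

Step 2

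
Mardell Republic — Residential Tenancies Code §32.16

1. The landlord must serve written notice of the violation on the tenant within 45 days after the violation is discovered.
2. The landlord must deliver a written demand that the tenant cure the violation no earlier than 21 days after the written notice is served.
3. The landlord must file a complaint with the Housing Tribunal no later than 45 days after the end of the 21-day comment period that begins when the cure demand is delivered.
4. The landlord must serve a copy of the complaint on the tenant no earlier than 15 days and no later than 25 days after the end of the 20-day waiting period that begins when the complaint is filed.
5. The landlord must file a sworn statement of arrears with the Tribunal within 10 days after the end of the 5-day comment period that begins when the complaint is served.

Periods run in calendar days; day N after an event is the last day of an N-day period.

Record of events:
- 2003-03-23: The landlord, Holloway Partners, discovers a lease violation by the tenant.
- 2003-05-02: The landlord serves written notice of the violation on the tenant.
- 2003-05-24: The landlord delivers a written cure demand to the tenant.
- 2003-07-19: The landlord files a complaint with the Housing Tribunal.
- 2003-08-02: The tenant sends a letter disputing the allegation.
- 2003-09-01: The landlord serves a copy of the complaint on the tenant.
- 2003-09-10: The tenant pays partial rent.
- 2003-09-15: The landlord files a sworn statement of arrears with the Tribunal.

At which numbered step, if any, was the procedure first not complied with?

(1) due by 2003-03-23 + 45 days = 2003-05-07; done 2003-05-02 — timely.
(2) permitted from 2003-05-02 + 21 days = 2003-05-23 onward; 2003-05-24 is on or after that date.
(3) due by 2003-06-14 + 45 days = 2003-07-29; done 2003-07-19 — timely.
(4) the permitted window runs from 2003-08-08 + 15 = 2003-08-23 to 2003-08-08 + 25 = 2003-09-02; 2003-09-01 falls inside that range.
(5) due by 2003-09-06 + 10 days = 2003-09-16; 2003-09-15 is within that limit.

None — every step was satisfied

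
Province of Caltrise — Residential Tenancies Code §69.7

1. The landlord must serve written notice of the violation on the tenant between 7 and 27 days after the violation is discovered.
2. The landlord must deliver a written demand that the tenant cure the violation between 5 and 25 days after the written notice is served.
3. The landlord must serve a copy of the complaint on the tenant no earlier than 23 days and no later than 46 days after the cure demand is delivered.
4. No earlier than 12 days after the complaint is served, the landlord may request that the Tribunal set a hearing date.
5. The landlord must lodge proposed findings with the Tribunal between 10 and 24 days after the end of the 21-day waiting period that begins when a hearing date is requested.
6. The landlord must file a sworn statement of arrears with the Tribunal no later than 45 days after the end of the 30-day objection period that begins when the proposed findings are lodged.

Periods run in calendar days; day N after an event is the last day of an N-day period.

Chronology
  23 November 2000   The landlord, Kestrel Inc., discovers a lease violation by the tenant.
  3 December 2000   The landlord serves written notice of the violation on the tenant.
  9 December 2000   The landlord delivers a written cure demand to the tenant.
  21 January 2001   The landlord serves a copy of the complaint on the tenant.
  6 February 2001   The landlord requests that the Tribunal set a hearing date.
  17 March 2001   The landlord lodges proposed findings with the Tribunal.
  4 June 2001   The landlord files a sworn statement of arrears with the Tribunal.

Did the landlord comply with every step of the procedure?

No

Step 1 — 7 and 27 days from 23 November 2000 (when the violation is discovered) are 30 November 2000 and 20 December 2000 respectively; 3 December 2000 falls inside that range.
Step 2 — 5 and 25 days from 3 December 2000 (when the written notice is served) are 8 December 2000 and 28 December 2000 respectively; done 9 December 2000, which is between those dates.
Step 3 — 23 and 46 days from 9 December 2000 (when the cure demand is delivered) are 1 January 2001 and 24 January 2001 respectively; done 21 January 2001 — within the window.
Step 4 — must wait 12 days from 21 January 2001 (when the complaint is served), so not before 2 February 2001; done 6 February 2001 — permitted.
Step 5 — 10 and 24 days from 27 February 2001 (end of the 21-day waiting period, which began when a hearing date is requested on 6 February 2001) are 9 March 2001 and 23 March 2001 respectively; done 17 March 2001, which is between those dates.
Step 6 — counting 45 days from 16 April 2001 (end of the 30-day objection period, which began when the proposed findings are lodged on 17 March 2001) gives a deadline of 31 May 2001; done 4 June 2001 — 4 days late.
Later steps need not be reached.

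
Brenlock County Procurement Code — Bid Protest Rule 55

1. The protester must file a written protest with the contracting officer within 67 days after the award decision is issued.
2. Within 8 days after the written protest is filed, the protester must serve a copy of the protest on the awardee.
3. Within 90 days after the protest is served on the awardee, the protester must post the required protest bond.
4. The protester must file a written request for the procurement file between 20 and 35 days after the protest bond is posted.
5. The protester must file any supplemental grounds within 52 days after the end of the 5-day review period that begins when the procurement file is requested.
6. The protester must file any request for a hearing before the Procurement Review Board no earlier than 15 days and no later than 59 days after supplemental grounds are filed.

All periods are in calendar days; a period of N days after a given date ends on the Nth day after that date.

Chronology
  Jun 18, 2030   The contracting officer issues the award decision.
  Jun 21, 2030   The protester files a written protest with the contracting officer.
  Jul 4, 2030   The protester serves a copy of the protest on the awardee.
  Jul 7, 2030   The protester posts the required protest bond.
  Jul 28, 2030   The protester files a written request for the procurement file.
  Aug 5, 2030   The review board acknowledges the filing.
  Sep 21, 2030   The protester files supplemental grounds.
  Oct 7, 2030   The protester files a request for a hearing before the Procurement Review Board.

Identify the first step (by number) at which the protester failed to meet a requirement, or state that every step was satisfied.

Step 2

Step 1 — counting 67 days from Jun 18, 2030 (when the award decision is issued) gives a deadline of Aug 24, 2030; Jun 21, 2030 is within that limit.
Step 2 — counting 8 days from Jun 21, 2030 (when the written protest is filed) gives a deadline of Jun 29, 2030; done Jul 4, 2030 — 5 days late.
Later steps need not be reached.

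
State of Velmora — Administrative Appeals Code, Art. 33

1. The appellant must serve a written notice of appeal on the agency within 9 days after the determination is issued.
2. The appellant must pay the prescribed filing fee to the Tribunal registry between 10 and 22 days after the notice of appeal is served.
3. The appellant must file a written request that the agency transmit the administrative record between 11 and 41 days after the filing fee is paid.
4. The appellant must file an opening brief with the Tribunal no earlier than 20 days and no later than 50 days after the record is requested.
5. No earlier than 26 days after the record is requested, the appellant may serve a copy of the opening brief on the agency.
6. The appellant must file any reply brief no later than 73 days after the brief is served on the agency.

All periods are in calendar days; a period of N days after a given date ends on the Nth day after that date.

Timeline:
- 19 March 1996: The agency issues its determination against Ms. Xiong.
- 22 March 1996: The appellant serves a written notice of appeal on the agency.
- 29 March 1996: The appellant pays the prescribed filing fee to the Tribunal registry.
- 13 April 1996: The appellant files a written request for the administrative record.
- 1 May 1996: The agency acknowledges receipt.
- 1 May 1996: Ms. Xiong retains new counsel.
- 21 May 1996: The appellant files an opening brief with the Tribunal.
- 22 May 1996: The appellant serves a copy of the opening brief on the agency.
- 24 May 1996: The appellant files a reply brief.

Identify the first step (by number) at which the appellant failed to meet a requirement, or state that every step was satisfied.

(1) due by 19 March 1996 + 9 days = 28 March 1996; completed 22 March 1996, before the deadline.
(2) the permitted window runs from 22 March 1996 + 10 = 1 April 1996 to 22 March 1996 + 22 = 13 April 1996; done 29 March 1996 — 3 days before the window opened.
The procedure was therefore not followed at step 2.

Step 2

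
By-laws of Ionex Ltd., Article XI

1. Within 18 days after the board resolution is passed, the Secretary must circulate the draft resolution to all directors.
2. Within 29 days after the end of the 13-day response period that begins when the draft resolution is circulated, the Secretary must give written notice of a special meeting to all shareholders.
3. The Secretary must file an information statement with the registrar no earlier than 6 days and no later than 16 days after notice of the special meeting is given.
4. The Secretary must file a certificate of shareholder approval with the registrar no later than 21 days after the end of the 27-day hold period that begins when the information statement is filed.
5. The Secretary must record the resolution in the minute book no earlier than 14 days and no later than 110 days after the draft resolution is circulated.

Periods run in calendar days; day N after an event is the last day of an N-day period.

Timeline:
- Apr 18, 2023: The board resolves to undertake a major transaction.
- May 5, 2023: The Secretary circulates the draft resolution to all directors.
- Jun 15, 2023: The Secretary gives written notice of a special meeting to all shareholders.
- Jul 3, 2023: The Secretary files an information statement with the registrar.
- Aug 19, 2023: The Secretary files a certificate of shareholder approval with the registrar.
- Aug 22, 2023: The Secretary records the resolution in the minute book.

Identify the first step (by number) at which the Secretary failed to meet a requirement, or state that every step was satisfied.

Step 1 — counting 18 days from Apr 18, 2023 (when the board resolution is passed) gives a deadline of May 6, 2023; completed May 5, 2023, before the deadline.
Step 2 — counting 29 days from May 18, 2023 (end of the 13-day response period, which began when the draft resolution is circulated on May 5, 2023) gives a deadline of Jun 16, 2023; completed Jun 15, 2023, before the deadline.
Step 3 — 6 and 16 days from Jun 15, 2023 (when notice of the special meeting is given) are Jun 21, 2023 and Jul 1, 2023 respectively; done Jul 3, 2023 — 2 days after the window closed.
That is the first point of non-compliance.

Step 3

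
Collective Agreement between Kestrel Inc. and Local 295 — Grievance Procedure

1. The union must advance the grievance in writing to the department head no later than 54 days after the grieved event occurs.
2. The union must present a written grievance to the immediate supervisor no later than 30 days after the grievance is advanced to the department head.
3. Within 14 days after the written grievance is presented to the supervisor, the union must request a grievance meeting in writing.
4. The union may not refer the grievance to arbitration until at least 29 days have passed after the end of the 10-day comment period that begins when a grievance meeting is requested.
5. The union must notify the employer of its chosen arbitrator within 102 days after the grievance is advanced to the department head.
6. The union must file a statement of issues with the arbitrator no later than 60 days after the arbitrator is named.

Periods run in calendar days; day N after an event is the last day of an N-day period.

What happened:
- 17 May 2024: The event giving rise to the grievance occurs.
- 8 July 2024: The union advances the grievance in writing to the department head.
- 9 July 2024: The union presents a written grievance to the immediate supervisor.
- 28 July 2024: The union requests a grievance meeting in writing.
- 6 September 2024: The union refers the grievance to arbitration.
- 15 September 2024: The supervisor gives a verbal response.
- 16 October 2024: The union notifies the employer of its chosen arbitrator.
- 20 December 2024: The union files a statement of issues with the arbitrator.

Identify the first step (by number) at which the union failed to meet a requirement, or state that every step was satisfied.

Step 1: 54 days after 17 May 2024 (when the grieved event occurs) is 10 July 2024; 8 July 2024 is within that limit.
Step 2: 30 days after 8 July 2024 (when the grievance is advanced to the department head) is 7 August 2024; done 9 July 2024 — timely.
Step 3: 14 days after 9 July 2024 (when the written grievance is presented to the supervisor) is 23 July 2024; not done until 28 July 2024, 5 days after the deadline.
The procedure was therefore not followed at step 3.

Step 3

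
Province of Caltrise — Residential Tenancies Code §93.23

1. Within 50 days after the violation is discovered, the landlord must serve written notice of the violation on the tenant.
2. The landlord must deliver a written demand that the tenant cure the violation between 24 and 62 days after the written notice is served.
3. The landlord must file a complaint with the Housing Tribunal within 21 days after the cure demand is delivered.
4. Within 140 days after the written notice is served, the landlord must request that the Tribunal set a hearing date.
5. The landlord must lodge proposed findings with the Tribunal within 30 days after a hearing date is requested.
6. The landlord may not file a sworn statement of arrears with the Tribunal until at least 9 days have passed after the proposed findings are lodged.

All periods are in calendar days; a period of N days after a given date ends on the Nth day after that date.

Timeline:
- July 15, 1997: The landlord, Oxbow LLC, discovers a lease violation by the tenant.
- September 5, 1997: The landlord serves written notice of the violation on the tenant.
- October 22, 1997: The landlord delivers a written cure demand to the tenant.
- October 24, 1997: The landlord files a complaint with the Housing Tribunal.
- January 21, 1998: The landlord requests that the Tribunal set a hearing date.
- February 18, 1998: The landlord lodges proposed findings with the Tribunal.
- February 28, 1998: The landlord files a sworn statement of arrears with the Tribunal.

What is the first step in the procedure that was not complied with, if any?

Step 1

Step 1: 50 days after July 15, 1997 (when the violation is discovered) is September 3, 1997; September 5, 1997 misses that deadline by 2 days.
Later steps need not be reached.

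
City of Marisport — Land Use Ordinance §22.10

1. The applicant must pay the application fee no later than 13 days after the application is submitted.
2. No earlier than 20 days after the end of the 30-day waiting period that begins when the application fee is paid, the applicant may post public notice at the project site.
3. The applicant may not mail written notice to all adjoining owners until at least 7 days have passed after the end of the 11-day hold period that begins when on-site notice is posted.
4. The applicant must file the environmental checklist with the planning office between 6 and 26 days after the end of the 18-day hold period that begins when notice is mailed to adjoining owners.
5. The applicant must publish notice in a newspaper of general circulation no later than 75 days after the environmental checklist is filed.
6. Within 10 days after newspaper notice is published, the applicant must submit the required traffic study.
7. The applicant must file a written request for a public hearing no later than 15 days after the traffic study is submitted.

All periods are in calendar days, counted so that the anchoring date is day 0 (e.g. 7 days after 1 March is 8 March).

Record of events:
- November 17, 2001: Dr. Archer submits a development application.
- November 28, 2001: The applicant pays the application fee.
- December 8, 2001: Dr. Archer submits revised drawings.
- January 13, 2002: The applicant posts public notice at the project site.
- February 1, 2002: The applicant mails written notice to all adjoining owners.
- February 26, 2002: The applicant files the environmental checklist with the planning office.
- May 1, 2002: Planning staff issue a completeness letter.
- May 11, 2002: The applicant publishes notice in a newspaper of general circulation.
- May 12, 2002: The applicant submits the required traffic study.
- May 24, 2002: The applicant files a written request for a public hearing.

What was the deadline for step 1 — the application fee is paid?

November 30, 2001

Step 1 runs from November 17, 2001, when the application is submitted. 13 days after November 17, 2001 is November 30, 2001.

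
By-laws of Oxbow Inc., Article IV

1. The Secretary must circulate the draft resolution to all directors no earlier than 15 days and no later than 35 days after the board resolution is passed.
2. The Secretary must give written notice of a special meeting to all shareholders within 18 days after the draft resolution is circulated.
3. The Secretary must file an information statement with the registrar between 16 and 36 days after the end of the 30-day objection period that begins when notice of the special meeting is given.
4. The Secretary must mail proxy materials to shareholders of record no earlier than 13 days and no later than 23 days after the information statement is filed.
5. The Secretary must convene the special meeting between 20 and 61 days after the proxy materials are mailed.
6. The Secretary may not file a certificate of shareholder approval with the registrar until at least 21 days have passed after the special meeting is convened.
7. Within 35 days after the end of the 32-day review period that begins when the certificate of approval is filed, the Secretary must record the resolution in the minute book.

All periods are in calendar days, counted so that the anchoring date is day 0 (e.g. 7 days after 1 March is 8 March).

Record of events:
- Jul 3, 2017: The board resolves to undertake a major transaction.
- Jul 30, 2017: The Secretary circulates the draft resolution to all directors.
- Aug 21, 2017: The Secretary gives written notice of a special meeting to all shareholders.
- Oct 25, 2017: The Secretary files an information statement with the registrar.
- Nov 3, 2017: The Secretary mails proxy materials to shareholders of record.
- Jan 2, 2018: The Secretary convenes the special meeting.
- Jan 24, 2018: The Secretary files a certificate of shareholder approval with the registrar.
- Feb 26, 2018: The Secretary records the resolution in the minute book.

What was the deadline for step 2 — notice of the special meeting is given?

Step 2 runs from Jul 30, 2017, when the draft resolution is circulated. 18 days after Jul 30, 2017 is Aug 17, 2017.

Aug 17, 2017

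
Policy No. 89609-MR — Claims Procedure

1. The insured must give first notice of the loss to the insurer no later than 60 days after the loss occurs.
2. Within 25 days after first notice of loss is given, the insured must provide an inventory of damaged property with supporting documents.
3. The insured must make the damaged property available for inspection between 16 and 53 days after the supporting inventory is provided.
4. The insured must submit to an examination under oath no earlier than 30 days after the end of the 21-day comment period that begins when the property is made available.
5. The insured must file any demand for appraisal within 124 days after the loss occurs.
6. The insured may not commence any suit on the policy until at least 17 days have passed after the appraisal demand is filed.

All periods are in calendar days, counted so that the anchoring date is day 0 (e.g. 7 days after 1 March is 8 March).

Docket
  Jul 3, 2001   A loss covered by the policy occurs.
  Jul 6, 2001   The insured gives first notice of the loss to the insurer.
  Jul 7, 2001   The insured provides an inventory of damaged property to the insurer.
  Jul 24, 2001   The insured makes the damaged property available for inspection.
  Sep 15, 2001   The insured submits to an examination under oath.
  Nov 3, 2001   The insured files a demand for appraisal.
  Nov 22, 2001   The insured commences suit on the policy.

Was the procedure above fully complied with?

Yes

(1) due by Jul 3, 2001 + 60 days = Sep 1, 2001; completed Jul 6, 2001, before the deadline.
(2) due by Jul 6, 2001 + 25 days = Jul 31, 2001; completed Jul 7, 2001, before the deadline.
(3) the permitted window runs from Jul 7, 2001 + 16 = Jul 23, 2001 to Jul 7, 2001 + 53 = Aug 29, 2001; done Jul 24, 2001 — within the window.
(4) permitted from Aug 14, 2001 + 30 days = Sep 13, 2001 onward; done Sep 15, 2001, after the minimum wait.
(5) due by Jul 3, 2001 + 124 days = Nov 4, 2001; done Nov 3, 2001 — timely.
(6) permitted from Nov 3, 2001 + 17 days = Nov 20, 2001 onward; done Nov 22, 2001, after the minimum wait.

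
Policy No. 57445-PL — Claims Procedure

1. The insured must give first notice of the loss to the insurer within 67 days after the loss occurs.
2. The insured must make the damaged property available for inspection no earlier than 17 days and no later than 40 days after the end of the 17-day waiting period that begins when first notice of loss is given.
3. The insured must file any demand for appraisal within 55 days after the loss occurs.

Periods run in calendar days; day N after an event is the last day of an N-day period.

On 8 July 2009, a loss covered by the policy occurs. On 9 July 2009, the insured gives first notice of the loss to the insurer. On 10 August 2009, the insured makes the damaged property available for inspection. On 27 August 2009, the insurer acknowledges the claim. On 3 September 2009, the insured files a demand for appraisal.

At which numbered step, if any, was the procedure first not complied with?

Step 2

(1) due by 8 July 2009 + 67 days = 13 September 2009; completed 9 July 2009, before the deadline.
(2) the permitted window runs from 26 July 2009 + 17 = 12 August 2009 to 26 July 2009 + 40 = 4 September 2009; 10 August 2009 is 2 days too early.
That is the first point of non-compliance.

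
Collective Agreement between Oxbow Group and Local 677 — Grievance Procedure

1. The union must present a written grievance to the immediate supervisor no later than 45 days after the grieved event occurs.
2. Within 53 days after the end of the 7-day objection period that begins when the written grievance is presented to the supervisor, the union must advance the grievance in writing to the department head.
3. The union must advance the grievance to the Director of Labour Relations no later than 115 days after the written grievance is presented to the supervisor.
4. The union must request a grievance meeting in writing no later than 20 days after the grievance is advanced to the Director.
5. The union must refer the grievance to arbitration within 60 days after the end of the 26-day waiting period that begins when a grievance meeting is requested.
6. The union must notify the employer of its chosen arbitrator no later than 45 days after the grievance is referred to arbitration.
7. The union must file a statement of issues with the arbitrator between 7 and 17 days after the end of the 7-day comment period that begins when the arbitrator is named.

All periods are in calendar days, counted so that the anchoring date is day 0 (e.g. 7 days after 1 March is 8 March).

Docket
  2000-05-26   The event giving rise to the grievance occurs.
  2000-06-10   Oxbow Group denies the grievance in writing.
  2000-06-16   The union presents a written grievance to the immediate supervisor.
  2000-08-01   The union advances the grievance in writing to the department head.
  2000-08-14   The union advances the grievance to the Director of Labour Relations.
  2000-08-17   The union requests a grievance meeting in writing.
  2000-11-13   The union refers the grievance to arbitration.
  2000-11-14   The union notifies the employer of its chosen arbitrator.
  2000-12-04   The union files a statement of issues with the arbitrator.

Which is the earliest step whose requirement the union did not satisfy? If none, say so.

Step 5

Step 1: 45 days after 2000-05-26 (when the grieved event occurs) is 2000-07-10; completed 2000-06-16, before the deadline.
Step 2: 53 days after 2000-06-23 (end of the 7-day objection period, which began when the written grievance is presented to the supervisor on 2000-06-16) is 2000-08-15; 2000-08-01 is within that limit.
Step 3: 115 days after 2000-06-16 (when the written grievance is presented to the supervisor) is 2000-10-09; completed 2000-08-14, before the deadline.
Step 4: 20 days after 2000-08-14 (when the grievance is advanced to the Director) is 2000-09-03; done 2000-08-17 — timely.
Step 5: 60 days after 2000-09-12 (end of the 26-day waiting period, which began when a grievance meeting is requested on 2000-08-17) is 2000-11-11; done 2000-11-13 — 2 days late.
That is the first point of non-compliance.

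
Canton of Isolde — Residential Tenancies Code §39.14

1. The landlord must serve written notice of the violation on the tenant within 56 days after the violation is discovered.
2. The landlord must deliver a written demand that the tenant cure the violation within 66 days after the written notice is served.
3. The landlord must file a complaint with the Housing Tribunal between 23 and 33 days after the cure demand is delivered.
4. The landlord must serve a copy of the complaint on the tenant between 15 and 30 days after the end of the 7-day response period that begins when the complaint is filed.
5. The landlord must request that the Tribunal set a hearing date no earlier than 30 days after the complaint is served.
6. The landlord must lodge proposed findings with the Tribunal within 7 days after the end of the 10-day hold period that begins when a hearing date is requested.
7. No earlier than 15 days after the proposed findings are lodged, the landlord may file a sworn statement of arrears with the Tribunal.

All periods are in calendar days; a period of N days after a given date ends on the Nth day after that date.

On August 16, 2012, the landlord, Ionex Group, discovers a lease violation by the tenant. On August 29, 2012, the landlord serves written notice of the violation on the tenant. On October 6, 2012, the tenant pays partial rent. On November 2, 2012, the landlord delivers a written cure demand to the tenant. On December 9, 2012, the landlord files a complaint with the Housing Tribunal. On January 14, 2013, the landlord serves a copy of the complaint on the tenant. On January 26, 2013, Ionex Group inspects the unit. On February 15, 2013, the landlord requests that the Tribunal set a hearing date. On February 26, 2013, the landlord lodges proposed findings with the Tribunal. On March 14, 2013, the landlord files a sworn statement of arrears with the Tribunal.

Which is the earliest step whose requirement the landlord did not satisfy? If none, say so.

Step 3

(1) due by August 16, 2012 + 56 days = October 11, 2012; done August 29, 2012 — timely.
(2) due by August 29, 2012 + 66 days = November 3, 2012; November 2, 2012 is within that limit.
(3) the permitted window runs from November 2, 2012 + 23 = November 25, 2012 to November 2, 2012 + 33 = December 5, 2012; December 9, 2012 is 4 days past the end of the window.
Later steps need not be reached.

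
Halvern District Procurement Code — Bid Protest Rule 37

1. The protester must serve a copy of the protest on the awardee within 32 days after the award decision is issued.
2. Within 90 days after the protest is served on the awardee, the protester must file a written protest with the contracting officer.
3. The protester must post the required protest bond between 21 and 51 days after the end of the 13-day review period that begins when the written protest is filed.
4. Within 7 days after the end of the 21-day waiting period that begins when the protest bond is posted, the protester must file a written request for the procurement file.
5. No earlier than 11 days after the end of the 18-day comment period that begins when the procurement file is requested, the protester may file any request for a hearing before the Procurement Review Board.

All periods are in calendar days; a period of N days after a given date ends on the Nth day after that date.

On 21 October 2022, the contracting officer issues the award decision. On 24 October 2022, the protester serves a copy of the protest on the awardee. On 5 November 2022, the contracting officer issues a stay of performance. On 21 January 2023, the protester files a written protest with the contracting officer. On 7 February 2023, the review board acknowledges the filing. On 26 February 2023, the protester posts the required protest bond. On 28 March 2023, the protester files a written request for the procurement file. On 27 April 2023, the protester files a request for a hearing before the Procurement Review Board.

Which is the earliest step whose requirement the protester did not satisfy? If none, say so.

(1) due by 21 October 2022 + 32 days = 22 November 2022; completed 24 October 2022, before the deadline.
(2) due by 24 October 2022 + 90 days = 22 January 2023; 21 January 2023 is within that limit.
(3) the permitted window runs from 3 February 2023 + 21 = 24 February 2023 to 3 February 2023 + 51 = 26 March 2023; done 26 February 2023 — within the window.
(4) due by 19 March 2023 + 7 days = 26 March 2023; 28 March 2023 misses that deadline by 2 days.

Step 4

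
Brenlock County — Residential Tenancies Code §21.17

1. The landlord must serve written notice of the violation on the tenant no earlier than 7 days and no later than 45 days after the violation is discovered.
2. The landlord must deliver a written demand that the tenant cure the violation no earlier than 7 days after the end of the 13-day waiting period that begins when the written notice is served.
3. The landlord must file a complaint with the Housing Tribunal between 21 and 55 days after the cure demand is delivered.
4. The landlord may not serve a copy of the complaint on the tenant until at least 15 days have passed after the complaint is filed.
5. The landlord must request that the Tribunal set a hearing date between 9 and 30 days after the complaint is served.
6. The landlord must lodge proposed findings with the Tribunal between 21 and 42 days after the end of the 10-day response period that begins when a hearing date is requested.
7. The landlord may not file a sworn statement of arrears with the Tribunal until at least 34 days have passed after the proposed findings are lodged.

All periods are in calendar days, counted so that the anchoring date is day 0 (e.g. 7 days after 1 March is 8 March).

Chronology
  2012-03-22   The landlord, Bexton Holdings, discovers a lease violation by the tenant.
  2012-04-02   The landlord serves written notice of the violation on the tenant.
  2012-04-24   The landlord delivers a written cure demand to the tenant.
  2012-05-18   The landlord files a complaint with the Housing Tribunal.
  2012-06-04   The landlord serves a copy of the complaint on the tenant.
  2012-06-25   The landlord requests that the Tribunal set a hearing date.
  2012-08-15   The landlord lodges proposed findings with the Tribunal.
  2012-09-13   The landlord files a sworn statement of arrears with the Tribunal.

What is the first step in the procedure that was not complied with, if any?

Step 1: the window is 7–45 days after 2012-03-22 (when the violation is discovered), so 2012-03-29 through 2012-05-06; done 2012-04-02, which is between those dates.
Step 2: the earliest permitted date is 7 days after 2012-04-15 (end of the 13-day waiting period, which began when the written notice is served on 2012-04-02), i.e. 2012-04-22; done 2012-04-24, after the minimum wait.
Step 3: the window is 21–55 days after 2012-04-24 (when the cure demand is delivered), so 2012-05-15 through 2012-06-18; done 2012-05-18 — within the window.
Step 4: the earliest permitted date is 15 days after 2012-05-18 (when the complaint is filed), i.e. 2012-06-02; 2012-06-04 is on or after that date.
Step 5: the window is 9–30 days after 2012-06-04 (when the complaint is served), so 2012-06-13 through 2012-07-04; done 2012-06-25 — within the window.
Step 6: the window is 21–42 days after 2012-07-05 (end of the 10-day response period, which began when a hearing date is requested on 2012-06-25), so 2012-07-26 through 2012-08-16; done 2012-08-15 — within the window.
Step 7: the earliest permitted date is 34 days after 2012-08-15 (when the proposed findings are lodged), i.e. 2012-09-18; acted on 2012-09-13, 5 days prematurely.
No need to go further; step 7 was not satisfied.

Step 7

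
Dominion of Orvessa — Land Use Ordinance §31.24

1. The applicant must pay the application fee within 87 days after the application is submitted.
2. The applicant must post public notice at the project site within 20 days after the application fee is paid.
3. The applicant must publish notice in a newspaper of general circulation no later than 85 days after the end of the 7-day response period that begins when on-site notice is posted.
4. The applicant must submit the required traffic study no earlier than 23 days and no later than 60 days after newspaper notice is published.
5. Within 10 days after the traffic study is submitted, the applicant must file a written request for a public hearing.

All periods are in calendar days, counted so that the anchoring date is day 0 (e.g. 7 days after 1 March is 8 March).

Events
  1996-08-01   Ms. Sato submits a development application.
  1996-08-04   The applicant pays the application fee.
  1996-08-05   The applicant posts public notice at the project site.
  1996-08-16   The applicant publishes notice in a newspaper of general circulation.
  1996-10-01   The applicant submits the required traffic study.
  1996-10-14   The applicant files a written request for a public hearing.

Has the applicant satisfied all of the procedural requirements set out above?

Step 1 — counting 87 days from 1996-08-01 (when the application is submitted) gives a deadline of 1996-10-27; completed 1996-08-04, before the deadline.
Step 2 — counting 20 days from 1996-08-04 (when the application fee is paid) gives a deadline of 1996-08-24; done 1996-08-05 — timely.
Step 3 — counting 85 days from 1996-08-12 (end of the 7-day response period, which began when on-site notice is posted on 1996-08-05) gives a deadline of 1996-11-05; completed 1996-08-16, before the deadline.
Step 4 — 23 and 60 days from 1996-08-16 (when newspaper notice is published) are 1996-09-08 and 1996-10-15 respectively; done 1996-10-01, which is between those dates.
Step 5 — counting 10 days from 1996-10-01 (when the traffic study is submitted) gives a deadline of 1996-10-11; done 1996-10-14 — 3 days late.

No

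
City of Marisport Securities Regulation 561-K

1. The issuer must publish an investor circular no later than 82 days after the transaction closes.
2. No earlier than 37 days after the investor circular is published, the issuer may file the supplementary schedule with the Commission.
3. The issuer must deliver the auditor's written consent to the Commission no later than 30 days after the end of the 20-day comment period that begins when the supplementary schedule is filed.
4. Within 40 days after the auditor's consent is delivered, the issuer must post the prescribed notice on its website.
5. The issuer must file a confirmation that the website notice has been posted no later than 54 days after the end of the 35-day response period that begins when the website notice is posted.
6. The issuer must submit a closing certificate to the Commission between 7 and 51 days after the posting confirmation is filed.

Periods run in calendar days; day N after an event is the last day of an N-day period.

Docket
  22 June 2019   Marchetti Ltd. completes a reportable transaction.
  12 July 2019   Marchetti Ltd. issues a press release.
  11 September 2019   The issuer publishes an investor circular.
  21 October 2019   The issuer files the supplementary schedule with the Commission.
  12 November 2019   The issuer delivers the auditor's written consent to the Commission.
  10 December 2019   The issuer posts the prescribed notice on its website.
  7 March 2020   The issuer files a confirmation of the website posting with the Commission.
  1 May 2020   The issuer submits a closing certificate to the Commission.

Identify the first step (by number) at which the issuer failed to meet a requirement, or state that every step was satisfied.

Step 1: 82 days after 22 June 2019 (when the transaction closes) is 12 September 2019; 11 September 2019 is within that limit.
Step 2: the earliest permitted date is 37 days after 11 September 2019 (when the investor circular is published), i.e. 18 October 2019; done 21 October 2019, after the minimum wait.
Step 3: 30 days after 10 November 2019 (end of the 20-day comment period, which began when the supplementary schedule is filed on 21 October 2019) is 10 December 2019; done 12 November 2019 — timely.
Step 4: 40 days after 12 November 2019 (when the auditor's consent is delivered) is 22 December 2019; completed 10 December 2019, before the deadline.
Step 5: 54 days after 14 January 2020 (end of the 35-day response period, which began when the website notice is posted on 10 December 2019) is 8 March 2020; done 7 March 2020 — timely.
Step 6: the window is 7–51 days after 7 March 2020 (when the posting confirmation is filed), so 14 March 2020 through 27 April 2020; 1 May 2020 is 4 days past the end of the window.
The procedure was therefore not followed at step 6.

Step 6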